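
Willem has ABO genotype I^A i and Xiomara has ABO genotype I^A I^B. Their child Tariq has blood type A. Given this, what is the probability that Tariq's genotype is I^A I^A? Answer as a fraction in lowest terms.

1/2

Cross I^A i × I^A I^B → 1/4 I^A I^A, 1/4 I^A I^B, 1/4 I^A i, 1/4 I^B i.
Type-A genotypes among offspring: I^A I^A (1/4), I^A i (1/4); total 1/2.
P(I^A I^A | type A) = (1/4) / (1/2) = 1/2.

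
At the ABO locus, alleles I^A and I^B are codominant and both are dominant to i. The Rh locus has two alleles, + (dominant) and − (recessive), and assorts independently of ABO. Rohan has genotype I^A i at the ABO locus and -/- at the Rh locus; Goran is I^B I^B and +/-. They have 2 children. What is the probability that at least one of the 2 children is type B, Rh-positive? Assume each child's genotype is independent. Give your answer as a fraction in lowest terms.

ABO cross I^A i × I^B I^B → 1/2 B, 1/2 AB.
Rh cross -/- × +/- → 1/2 Rh+, 1/2 Rh-; so P(type B, Rh-positive) = 1/2 × 1/2 = 1/4 per child.
P(none) = (3/4)^2 = 9/16; P(at least one) = 1 − 9/16 = 7/16.

7/16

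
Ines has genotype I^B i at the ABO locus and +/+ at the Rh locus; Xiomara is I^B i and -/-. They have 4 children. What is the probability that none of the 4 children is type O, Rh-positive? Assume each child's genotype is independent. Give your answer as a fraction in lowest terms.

81/256

ABO cross I^B i × I^B i → 1/4 O, 3/4 B.
Rh cross +/+ × -/- → 1 Rh+; so P(type O, Rh-positive) = 1/4 × 1 = 1/4 per child.
P(not type O, Rh-positive) = 3/4 for one child; (3/4)^4 = 81/256.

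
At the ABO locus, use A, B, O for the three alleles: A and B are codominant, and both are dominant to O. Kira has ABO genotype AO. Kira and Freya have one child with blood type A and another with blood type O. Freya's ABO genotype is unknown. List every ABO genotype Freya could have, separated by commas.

AO, BO, OO

For each candidate genotype of Freya, check whether crossing it with AO can produce every observed child phenotype.
  AA → possible child types {A} ✗
  AB → possible child types {A, B, AB} ✗
  AO → possible child types {O, A} ✓
  BB → possible child types {B, AB} ✗
  BO → possible child types {O, A, B, AB} ✓
  OO → possible child types {O, A} ✓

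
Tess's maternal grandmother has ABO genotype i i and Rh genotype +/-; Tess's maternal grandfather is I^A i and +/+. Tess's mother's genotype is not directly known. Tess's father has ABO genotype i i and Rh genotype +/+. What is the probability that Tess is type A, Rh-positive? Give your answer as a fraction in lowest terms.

1/4

Tess's mother's ABO genotype from i i × I^A i: 1/2 I^A i, 1/2 i i.
Crossing each possibility with the father i i and summing P(type A): 1/2·1/2 + 1/2·0 = 1/4.
Similarly for Rh via the mother's Rh distribution: P(Rh+) = 1.
Independent loci: 1/4 × 1 = 1/4.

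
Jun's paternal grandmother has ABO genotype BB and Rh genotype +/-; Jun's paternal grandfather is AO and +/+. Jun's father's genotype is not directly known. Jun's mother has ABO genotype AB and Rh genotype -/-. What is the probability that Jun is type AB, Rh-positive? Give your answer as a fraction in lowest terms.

Jun's father's ABO genotype from BB × AO: 1/2 AB, 1/2 BO.
Crossing each possibility with the mother AB and summing P(type AB): 1/2·1/2 + 1/2·1/4 = 3/8.
Similarly for Rh via the father's Rh distribution: P(Rh+) = 3/4.
Independent loci: 3/8 × 3/4 = 9/32.

9/32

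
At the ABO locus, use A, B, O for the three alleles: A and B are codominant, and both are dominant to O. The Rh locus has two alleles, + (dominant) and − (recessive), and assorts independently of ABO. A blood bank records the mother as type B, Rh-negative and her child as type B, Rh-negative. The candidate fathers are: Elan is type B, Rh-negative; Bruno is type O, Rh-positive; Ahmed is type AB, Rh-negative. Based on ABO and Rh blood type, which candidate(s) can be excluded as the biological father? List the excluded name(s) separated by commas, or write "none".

A candidate is excluded only if no genotype consistent with his phenotype could produce a type B, Rh-negative child with a type B, Rh-negative mother.
Every candidate has at least one consistent genotype combination, so none can be excluded.

none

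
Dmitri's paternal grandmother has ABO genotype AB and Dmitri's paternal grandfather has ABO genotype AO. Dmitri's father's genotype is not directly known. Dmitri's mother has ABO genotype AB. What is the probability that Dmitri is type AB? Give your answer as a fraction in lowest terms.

Dmitri's father's ABO genotype from AB × AO: 1/4 AA, 1/4 AB, 1/4 AO, 1/4 BO.
Crossing each possibility with the mother AB and summing P(type AB): 1/4·1/2 + 1/4·1/2 + 1/4·1/4 + 1/4·1/4 = 3/8.

3/8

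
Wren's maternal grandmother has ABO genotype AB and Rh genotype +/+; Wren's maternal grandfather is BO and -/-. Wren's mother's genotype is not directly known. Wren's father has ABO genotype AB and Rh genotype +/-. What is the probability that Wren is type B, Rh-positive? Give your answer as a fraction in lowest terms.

9/32

Wren's mother's ABO genotype from AB × BO: 1/4 AB, 1/4 AO, 1/4 BB, 1/4 BO.
Crossing each possibility with the father AB and summing P(type B): 1/4·1/4 + 1/4·1/4 + 1/4·1/2 + 1/4·1/2 = 3/8.
Similarly for Rh via the mother's Rh distribution: P(Rh+) = 3/4.
Independent loci: 3/8 × 3/4 = 9/32.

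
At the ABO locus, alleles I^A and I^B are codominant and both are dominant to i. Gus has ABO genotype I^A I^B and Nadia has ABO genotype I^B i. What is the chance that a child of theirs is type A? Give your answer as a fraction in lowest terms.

ABO cross I^A I^B × I^B i → offspring phenotypes: 1/4 A, 1/2 B, 1/4 AB.
So P(type A) = 1/4.

1/4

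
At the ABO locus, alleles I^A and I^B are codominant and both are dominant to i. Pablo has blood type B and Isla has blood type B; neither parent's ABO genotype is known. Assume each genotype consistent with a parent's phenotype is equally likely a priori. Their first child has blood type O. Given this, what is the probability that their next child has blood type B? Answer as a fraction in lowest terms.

3/4

Possible genotypes: Pablo ∈ {I^B I^B, I^B i}; Isla ∈ {I^B I^B, I^B i}.
Weight each parental genotype pair by prior × P(type-O child):
  I^B i × I^B i: posterior weight 1; P(next child type B) = 3/4.
Weighted sum = 3/4.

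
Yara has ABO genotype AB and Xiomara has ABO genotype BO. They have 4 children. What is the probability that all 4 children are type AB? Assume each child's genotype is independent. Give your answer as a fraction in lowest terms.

ABO cross AB × BO → 1/4 A, 1/2 B, 1/4 AB.
So P(type AB) = 1/4 per child.
All 4 independent: (1/4)^4 = 1/256.

1/256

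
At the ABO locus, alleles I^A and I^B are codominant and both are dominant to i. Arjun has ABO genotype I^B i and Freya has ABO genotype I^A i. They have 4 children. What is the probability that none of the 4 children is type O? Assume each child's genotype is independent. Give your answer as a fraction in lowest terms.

ABO cross I^B i × I^A i → 1/4 O, 1/4 A, 1/4 B, 1/4 AB.
So P(type O) = 1/4 per child.
P(not type O) = 3/4 for one child; (3/4)^4 = 81/256.

81/256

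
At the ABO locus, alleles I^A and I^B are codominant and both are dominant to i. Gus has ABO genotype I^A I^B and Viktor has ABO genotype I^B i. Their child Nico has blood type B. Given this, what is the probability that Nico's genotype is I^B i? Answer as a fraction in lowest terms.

Cross I^A I^B × I^B i → 1/4 I^A I^B, 1/4 I^A i, 1/4 I^B I^B, 1/4 I^B i.
Type-B genotypes among offspring: I^B I^B (1/4), I^B i (1/4); total 1/2.
P(I^B i | type B) = (1/4) / (1/2) = 1/2.

1/2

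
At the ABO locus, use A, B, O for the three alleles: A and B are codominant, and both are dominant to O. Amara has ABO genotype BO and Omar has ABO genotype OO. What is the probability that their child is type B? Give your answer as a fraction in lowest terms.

ABO cross BO × OO → offspring phenotypes: 1/2 O, 1/2 B.
So P(type B) = 1/2.

1/2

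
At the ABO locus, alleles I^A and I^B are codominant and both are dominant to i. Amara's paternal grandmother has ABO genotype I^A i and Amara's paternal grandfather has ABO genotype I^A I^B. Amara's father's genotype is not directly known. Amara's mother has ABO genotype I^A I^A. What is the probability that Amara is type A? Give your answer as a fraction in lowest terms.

Amara's father's ABO genotype from I^A i × I^A I^B: 1/4 I^A I^A, 1/4 I^A I^B, 1/4 I^A i, 1/4 I^B i.
Crossing each possibility with the mother I^A I^A and summing P(type A): 1/4·1 + 1/4·1/2 + 1/4·1 + 1/4·1/2 = 3/4.

3/4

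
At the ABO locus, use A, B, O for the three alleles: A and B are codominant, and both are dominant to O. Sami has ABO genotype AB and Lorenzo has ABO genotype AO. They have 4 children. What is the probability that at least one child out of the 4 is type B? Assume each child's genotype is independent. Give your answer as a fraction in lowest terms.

ABO cross AB × AO → 1/2 A, 1/4 B, 1/4 AB.
So P(type B) = 1/4 per child.
P(none) = (3/4)^4 = 81/256; P(at least one) = 1 − 81/256 = 175/256.

175/256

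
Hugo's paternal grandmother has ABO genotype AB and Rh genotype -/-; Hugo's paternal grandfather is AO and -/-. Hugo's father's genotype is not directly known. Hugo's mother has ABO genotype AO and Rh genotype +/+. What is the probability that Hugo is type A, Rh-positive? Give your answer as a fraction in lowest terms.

5/8

Hugo's father's ABO genotype from AB × AO: 1/4 AA, 1/4 AB, 1/4 AO, 1/4 BO.
Crossing each possibility with the mother AO and summing P(type A): 1/4·1 + 1/4·1/2 + 1/4·3/4 + 1/4·1/4 = 5/8.
Similarly for Rh via the father's Rh distribution: P(Rh+) = 1.
Independent loci: 5/8 × 1 = 5/8.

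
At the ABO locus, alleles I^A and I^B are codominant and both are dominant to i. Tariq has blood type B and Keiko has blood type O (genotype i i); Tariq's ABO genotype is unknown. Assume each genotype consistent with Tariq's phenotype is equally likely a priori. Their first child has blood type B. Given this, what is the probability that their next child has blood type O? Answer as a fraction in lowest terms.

Possible genotypes: Tariq ∈ {I^B I^B, I^B i}; Keiko ∈ {i i}.
Weight each parental genotype pair by prior × P(type-B child):
  I^B I^B × i i: posterior weight 2/3; P(next child type O) = 0.
  I^B i × i i: posterior weight 1/3; P(next child type O) = 1/2.
Weighted sum = 1/6.

1/6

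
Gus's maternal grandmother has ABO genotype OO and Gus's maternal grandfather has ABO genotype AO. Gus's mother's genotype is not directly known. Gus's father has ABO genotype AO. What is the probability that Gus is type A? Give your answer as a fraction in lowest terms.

5/8

Gus's mother's ABO genotype from OO × AO: 1/2 AO, 1/2 OO.
Crossing each possibility with the father AO and summing P(type A): 1/2·3/4 + 1/2·1/2 = 5/8.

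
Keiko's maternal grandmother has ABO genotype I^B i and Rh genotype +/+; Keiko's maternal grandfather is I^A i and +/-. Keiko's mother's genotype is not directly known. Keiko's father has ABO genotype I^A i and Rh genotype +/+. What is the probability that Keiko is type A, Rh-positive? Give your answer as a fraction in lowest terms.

1/2

Keiko's mother's ABO genotype from I^B i × I^A i: 1/4 I^A I^B, 1/4 I^A i, 1/4 I^B i, 1/4 i i.
Crossing each possibility with the father I^A i and summing P(type A): 1/4·1/2 + 1/4·3/4 + 1/4·1/4 + 1/4·1/2 = 1/2.
Similarly for Rh via the mother's Rh distribution: P(Rh+) = 1.
Independent loci: 1/2 × 1 = 1/2.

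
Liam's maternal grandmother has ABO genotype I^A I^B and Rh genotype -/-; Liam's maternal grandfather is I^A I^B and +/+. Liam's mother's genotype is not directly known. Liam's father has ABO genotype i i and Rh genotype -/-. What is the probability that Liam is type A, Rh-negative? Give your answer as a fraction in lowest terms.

Liam's mother's ABO genotype from I^A I^B × I^A I^B: 1/4 I^A I^A, 1/2 I^A I^B, 1/4 I^B I^B.
Crossing each possibility with the father i i and summing P(type A): 1/4·1 + 1/2·1/2 + 1/4·0 = 1/2.
Similarly for Rh via the mother's Rh distribution: P(Rh-) = 1/2.
Independent loci: 1/2 × 1/2 = 1/4.

1/4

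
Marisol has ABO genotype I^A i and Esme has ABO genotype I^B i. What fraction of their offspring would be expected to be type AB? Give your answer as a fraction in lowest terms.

ABO cross I^A i × I^B i → offspring phenotypes: 1/4 O, 1/4 A, 1/4 B, 1/4 AB.
So P(type AB) = 1/4.

1/4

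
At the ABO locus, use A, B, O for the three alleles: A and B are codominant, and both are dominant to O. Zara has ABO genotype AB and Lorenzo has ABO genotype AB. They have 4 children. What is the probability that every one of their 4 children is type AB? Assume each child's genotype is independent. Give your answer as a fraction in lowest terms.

ABO cross AB × AB → 1/4 A, 1/4 B, 1/2 AB.
So P(type AB) = 1/2 per child.
All 4 independent: (1/2)^4 = 1/16.

1/16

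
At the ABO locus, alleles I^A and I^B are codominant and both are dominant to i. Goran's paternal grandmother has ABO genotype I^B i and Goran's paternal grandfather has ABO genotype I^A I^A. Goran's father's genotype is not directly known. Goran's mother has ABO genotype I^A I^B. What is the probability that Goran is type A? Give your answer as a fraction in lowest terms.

Goran's father's ABO genotype from I^B i × I^A I^A: 1/2 I^A I^B, 1/2 I^A i.
Crossing each possibility with the mother I^A I^B and summing P(type A): 1/2·1/4 + 1/2·1/2 = 3/8.

3/8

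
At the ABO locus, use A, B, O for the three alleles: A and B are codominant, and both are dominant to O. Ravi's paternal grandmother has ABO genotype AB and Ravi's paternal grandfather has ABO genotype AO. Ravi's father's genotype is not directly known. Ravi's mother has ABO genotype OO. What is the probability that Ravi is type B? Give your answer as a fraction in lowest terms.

Ravi's father's ABO genotype from AB × AO: 1/4 AA, 1/4 AB, 1/4 AO, 1/4 BO.
Crossing each possibility with the mother OO and summing P(type B): 1/4·0 + 1/4·1/2 + 1/4·0 + 1/4·1/2 = 1/4.

1/4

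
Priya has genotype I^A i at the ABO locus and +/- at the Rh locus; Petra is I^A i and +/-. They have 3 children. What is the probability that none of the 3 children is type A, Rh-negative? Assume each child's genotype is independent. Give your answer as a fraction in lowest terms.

2197/4096

ABO cross I^A i × I^A i → 1/4 O, 3/4 A.
Rh cross +/- × +/- → 3/4 Rh+, 1/4 Rh-; so P(type A, Rh-negative) = 3/4 × 1/4 = 3/16 per child.
P(not type A, Rh-negative) = 13/16 for one child; (13/16)^3 = 2197/4096.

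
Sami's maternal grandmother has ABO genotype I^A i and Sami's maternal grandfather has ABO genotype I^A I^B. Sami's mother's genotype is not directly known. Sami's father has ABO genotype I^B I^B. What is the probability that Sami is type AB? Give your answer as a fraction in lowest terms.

Sami's mother's ABO genotype from I^A i × I^A I^B: 1/4 I^A I^A, 1/4 I^A I^B, 1/4 I^A i, 1/4 I^B i.
Crossing each possibility with the father I^B I^B and summing P(type AB): 1/4·1 + 1/4·1/2 + 1/4·1/2 + 1/4·0 = 1/2.

1/2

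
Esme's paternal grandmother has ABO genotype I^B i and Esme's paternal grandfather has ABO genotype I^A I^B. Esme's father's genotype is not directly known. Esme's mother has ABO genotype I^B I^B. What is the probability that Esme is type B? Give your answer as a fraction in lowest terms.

3/4

Esme's father's ABO genotype from I^B i × I^A I^B: 1/4 I^A I^B, 1/4 I^A i, 1/4 I^B I^B, 1/4 I^B i.
Crossing each possibility with the mother I^B I^B and summing P(type B): 1/4·1/2 + 1/4·1/2 + 1/4·1 + 1/4·1 = 3/4.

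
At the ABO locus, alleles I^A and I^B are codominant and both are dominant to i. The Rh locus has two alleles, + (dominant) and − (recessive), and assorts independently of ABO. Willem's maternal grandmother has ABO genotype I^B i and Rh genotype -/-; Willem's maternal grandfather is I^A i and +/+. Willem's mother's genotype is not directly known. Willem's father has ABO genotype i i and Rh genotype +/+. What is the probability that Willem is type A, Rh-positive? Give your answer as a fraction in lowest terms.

1/4

Willem's mother's ABO genotype from I^B i × I^A i: 1/4 I^A I^B, 1/4 I^A i, 1/4 I^B i, 1/4 i i.
Crossing each possibility with the father i i and summing P(type A): 1/4·1/2 + 1/4·1/2 + 1/4·0 + 1/4·0 = 1/4.
Similarly for Rh via the mother's Rh distribution: P(Rh+) = 1.
Independent loci: 1/4 × 1 = 1/4.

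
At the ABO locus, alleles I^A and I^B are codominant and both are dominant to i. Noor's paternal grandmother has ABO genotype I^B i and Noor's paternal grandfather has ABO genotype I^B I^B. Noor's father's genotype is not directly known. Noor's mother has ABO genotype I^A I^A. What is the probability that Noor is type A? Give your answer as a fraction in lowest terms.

Noor's father's ABO genotype from I^B i × I^B I^B: 1/2 I^B I^B, 1/2 I^B i.
Crossing each possibility with the mother I^A I^A and summing P(type A): 1/2·0 + 1/2·1/2 = 1/4.

1/4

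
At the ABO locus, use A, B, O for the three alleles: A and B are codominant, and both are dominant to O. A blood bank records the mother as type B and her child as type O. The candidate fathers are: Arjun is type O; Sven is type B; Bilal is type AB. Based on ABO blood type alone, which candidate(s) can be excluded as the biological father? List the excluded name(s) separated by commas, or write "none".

Bilal

A candidate is excluded only if no genotype consistent with his phenotype could produce a type O child with a type B mother.
Bilal (type AB): no genotype consistent with that phenotype can produce a type-O child with a type-B mother.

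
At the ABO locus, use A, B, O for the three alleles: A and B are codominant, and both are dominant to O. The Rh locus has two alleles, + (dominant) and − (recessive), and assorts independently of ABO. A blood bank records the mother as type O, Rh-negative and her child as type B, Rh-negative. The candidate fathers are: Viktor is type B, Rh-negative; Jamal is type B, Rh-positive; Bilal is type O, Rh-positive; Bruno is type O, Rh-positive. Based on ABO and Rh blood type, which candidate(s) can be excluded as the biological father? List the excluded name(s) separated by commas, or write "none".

A candidate is excluded only if no genotype consistent with his phenotype could produce a type B, Rh-negative child with a type O, Rh-negative mother.
Bilal (type O, Rh+): no genotype consistent with that phenotype can produce a type-B Rh- child with a type-O mother.
Bruno (type O, Rh+): no genotype consistent with that phenotype can produce a type-B Rh- child with a type-O mother.

Bilal, Bruno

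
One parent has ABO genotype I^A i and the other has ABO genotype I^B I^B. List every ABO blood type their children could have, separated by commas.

Gametes from I^A i × I^B I^B give offspring ABO genotypes I^A I^B, I^B i, i.e. phenotypes B, AB.

B, AB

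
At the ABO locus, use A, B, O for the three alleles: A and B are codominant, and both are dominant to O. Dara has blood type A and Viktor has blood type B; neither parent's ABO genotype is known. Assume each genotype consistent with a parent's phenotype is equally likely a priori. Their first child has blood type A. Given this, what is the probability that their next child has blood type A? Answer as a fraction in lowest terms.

5/12

Possible genotypes: Dara ∈ {AA, AO}; Viktor ∈ {BB, BO}.
Weight each parental genotype pair by prior × P(type-A child):
  AA × BO: posterior weight 2/3; P(next child type A) = 1/2.
  AO × BO: posterior weight 1/3; P(next child type A) = 1/4.
Weighted sum = 5/12.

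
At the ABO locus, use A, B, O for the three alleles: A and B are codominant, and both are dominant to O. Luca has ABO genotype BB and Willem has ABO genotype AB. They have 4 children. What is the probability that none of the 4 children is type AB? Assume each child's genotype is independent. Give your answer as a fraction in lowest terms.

1/16

ABO cross BB × AB → 1/2 B, 1/2 AB.
So P(type AB) = 1/2 per child.
P(not type AB) = 1/2 for one child; (1/2)^4 = 1/16.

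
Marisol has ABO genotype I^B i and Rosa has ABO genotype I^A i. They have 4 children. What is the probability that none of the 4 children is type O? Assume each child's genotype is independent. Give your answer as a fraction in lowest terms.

81/256

ABO cross I^B i × I^A i → 1/4 O, 1/4 A, 1/4 B, 1/4 AB.
So P(type O) = 1/4 per child.
P(not type O) = 3/4 for one child; (3/4)^4 = 81/256.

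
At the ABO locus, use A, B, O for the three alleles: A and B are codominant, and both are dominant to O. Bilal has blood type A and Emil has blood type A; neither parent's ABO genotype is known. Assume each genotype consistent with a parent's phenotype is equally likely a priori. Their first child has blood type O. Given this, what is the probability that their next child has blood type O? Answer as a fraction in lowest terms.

Possible genotypes: Bilal ∈ {AA, AO}; Emil ∈ {AA, AO}.
Weight each parental genotype pair by prior × P(type-O child):
  AO × AO: posterior weight 1; P(next child type O) = 1/4.
Weighted sum = 1/4.

1/4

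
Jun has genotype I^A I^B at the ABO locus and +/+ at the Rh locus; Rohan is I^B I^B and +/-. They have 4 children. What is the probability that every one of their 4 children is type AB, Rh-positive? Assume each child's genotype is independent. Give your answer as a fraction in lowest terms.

ABO cross I^A I^B × I^B I^B → 1/2 B, 1/2 AB.
Rh cross +/+ × +/- → 1 Rh+; so P(type AB, Rh-positive) = 1/2 × 1 = 1/2 per child.
All 4 independent: (1/2)^4 = 1/16.

1/16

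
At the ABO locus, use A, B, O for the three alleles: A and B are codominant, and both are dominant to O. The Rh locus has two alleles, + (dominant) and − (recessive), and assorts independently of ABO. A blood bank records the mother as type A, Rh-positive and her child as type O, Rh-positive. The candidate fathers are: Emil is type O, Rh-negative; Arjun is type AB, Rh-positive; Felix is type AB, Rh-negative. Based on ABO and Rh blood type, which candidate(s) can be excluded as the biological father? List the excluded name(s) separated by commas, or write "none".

A candidate is excluded only if no genotype consistent with his phenotype could produce a type O, Rh-positive child with a type A, Rh-positive mother.
Arjun (type AB, Rh+): no genotype consistent with that phenotype can produce a type-O Rh+ child with a type-A mother.
Felix (type AB, Rh-): no genotype consistent with that phenotype can produce a type-O Rh+ child with a type-A mother.

Arjun, Felix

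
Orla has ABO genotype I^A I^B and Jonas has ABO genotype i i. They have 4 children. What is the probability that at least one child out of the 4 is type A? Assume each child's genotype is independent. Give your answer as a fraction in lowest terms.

ABO cross I^A I^B × i i → 1/2 A, 1/2 B.
So P(type A) = 1/2 per child.
P(none) = (1/2)^4 = 1/16; P(at least one) = 1 − 1/16 = 15/16.

15/16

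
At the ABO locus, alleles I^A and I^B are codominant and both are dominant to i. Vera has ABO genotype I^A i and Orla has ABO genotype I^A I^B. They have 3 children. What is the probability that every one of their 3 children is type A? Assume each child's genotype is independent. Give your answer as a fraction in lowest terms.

ABO cross I^A i × I^A I^B → 1/2 A, 1/4 B, 1/4 AB.
So P(type A) = 1/2 per child.
All 3 independent: (1/2)^3 = 1/8.

1/8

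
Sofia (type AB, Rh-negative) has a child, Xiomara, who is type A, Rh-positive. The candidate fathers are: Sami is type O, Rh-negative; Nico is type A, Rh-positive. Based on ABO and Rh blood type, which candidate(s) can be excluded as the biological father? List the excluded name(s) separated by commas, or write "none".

Sami

A candidate is excluded only if no genotype consistent with his phenotype could produce a type A, Rh-positive child with a type AB, Rh-negative mother.
Sami (type O, Rh-): no genotype consistent with that phenotype can produce a type-A Rh+ child with a type-AB mother.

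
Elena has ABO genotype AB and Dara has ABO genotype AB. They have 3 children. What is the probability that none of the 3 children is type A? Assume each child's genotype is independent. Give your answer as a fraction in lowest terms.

ABO cross AB × AB → 1/4 A, 1/4 B, 1/2 AB.
So P(type A) = 1/4 per child.
P(not type A) = 3/4 for one child; (3/4)^3 = 27/64.

27/64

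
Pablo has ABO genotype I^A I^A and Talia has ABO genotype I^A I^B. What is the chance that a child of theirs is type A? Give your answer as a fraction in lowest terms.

ABO cross I^A I^A × I^A I^B → offspring phenotypes: 1/2 A, 1/2 AB.
So P(type A) = 1/2.

1/2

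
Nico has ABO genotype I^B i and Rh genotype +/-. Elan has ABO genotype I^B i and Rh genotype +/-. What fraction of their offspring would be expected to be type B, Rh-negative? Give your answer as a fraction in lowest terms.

3/16

ABO cross I^B i × I^B i → offspring phenotypes: 1/4 O, 3/4 B.
Rh cross +/- × +/- → 3/4 Rh+, 1/4 Rh-.
Independent loci: P(type B, Rh-negative) = 3/4 × 1/4 = 3/16.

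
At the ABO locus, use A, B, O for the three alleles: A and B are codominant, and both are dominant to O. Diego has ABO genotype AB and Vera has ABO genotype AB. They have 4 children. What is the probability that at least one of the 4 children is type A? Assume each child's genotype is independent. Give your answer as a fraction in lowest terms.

175/256

ABO cross AB × AB → 1/4 A, 1/4 B, 1/2 AB.
So P(type A) = 1/4 per child.
P(none) = (3/4)^4 = 81/256; P(at least one) = 1 − 81/256 = 175/256.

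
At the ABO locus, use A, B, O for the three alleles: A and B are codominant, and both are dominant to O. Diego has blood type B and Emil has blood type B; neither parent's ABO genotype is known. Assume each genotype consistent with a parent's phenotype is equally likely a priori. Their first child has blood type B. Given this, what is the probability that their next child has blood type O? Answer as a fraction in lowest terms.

Possible genotypes: Diego ∈ {BB, BO}; Emil ∈ {BB, BO}.
Weight each parental genotype pair by prior × P(type-B child):
  BB × BB: posterior weight 4/15; P(next child type O) = 0.
  BB × BO: posterior weight 4/15; P(next child type O) = 0.
  BO × BB: posterior weight 4/15; P(next child type O) = 0.
  BO × BO: posterior weight 1/5; P(next child type O) = 1/4.
Weighted sum = 1/20.

1/20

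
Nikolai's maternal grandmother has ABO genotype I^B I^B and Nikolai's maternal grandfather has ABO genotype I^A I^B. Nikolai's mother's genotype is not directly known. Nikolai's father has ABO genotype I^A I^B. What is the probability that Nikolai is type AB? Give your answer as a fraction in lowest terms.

1/2

Nikolai's mother's ABO genotype from I^B I^B × I^A I^B: 1/2 I^A I^B, 1/2 I^B I^B.
Crossing each possibility with the father I^A I^B and summing P(type AB): 1/2·1/2 + 1/2·1/2 = 1/2.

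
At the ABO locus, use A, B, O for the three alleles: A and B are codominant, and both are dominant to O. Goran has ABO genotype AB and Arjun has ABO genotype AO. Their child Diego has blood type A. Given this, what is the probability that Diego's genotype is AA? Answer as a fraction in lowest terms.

Cross AB × AO → 1/4 AA, 1/4 AB, 1/4 AO, 1/4 BO.
Type-A genotypes among offspring: AA (1/4), AO (1/4); total 1/2.
P(AA | type A) = (1/4) / (1/2) = 1/2.

1/2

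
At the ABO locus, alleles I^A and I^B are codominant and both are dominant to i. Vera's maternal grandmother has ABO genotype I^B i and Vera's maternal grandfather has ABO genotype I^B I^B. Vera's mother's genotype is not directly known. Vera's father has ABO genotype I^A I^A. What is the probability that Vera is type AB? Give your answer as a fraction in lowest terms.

Vera's mother's ABO genotype from I^B i × I^B I^B: 1/2 I^B I^B, 1/2 I^B i.
Crossing each possibility with the father I^A I^A and summing P(type AB): 1/2·1 + 1/2·1/2 = 3/4.

3/4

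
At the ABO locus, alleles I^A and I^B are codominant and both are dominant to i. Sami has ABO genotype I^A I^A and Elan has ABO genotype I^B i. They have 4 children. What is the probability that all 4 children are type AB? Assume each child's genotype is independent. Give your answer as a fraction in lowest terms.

ABO cross I^A I^A × I^B i → 1/2 A, 1/2 AB.
So P(type AB) = 1/2 per child.
All 4 independent: (1/2)^4 = 1/16.

1/16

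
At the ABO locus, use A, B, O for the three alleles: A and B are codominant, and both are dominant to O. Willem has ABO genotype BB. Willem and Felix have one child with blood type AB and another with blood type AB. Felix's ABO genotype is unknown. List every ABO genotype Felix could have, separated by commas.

AA, AB, AO

For each candidate genotype of Felix, check whether crossing it with BB can produce every observed child phenotype.
  AA → possible child types {AB} ✓
  AB → possible child types {B, AB} ✓
  AO → possible child types {B, AB} ✓
  BB → possible child types {B} ✗
  BO → possible child types {B} ✗
  OO → possible child types {B} ✗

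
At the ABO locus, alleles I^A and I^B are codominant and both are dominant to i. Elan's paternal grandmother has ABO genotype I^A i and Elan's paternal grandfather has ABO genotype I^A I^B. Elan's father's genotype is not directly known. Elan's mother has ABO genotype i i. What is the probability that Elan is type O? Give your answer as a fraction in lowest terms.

Elan's father's ABO genotype from I^A i × I^A I^B: 1/4 I^A I^A, 1/4 I^A I^B, 1/4 I^A i, 1/4 I^B i.
Crossing each possibility with the mother i i and summing P(type O): 1/4·0 + 1/4·0 + 1/4·1/2 + 1/4·1/2 = 1/4.

1/4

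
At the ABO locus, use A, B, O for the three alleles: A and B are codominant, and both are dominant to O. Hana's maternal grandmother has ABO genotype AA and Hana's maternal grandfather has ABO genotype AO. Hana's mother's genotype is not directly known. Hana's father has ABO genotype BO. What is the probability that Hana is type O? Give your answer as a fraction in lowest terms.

Hana's mother's ABO genotype from AA × AO: 1/2 AA, 1/2 AO.
Crossing each possibility with the father BO and summing P(type O): 1/2·0 + 1/2·1/4 = 1/8.

1/8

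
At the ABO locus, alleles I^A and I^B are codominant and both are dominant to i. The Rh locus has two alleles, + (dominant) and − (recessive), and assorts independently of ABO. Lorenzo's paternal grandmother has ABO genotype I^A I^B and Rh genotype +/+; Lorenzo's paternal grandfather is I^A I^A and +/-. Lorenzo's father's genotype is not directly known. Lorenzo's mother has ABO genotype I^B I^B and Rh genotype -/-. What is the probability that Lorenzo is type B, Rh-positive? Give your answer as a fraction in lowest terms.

3/16

Lorenzo's father's ABO genotype from I^A I^B × I^A I^A: 1/2 I^A I^A, 1/2 I^A I^B.
Crossing each possibility with the mother I^B I^B and summing P(type B): 1/2·0 + 1/2·1/2 = 1/4.
Similarly for Rh via the father's Rh distribution: P(Rh+) = 3/4.
Independent loci: 1/4 × 3/4 = 3/16.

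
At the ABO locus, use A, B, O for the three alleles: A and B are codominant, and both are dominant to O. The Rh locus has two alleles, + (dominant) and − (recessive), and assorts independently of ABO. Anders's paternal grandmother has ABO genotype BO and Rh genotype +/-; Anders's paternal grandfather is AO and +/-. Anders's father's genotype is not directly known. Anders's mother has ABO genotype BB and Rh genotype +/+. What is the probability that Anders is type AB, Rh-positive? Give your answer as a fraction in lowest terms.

1/4

Anders's father's ABO genotype from BO × AO: 1/4 AB, 1/4 AO, 1/4 BO, 1/4 OO.
Crossing each possibility with the mother BB and summing P(type AB): 1/4·1/2 + 1/4·1/2 + 1/4·0 + 1/4·0 = 1/4.
Similarly for Rh via the father's Rh distribution: P(Rh+) = 1.
Independent loci: 1/4 × 1 = 1/4.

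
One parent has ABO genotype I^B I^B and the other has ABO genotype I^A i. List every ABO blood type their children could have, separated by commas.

Gametes from I^B I^B × I^A i give offspring ABO genotypes I^A I^B, I^B i, i.e. phenotypes B, AB.

B, AB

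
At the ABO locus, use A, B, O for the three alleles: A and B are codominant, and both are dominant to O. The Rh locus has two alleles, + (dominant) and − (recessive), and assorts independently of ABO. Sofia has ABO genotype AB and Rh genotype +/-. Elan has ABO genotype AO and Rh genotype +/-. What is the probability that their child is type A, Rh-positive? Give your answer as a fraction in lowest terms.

3/8

ABO cross AB × AO → offspring phenotypes: 1/2 A, 1/4 B, 1/4 AB.
Rh cross +/- × +/- → 3/4 Rh+, 1/4 Rh-.
Independent loci: P(type A, Rh-positive) = 1/2 × 3/4 = 3/8.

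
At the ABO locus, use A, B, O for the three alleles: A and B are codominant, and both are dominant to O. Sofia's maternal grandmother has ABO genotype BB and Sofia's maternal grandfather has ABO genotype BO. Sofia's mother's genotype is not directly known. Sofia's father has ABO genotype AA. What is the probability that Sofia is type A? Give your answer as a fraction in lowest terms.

1/4

Sofia's mother's ABO genotype from BB × BO: 1/2 BB, 1/2 BO.
Crossing each possibility with the father AA and summing P(type A): 1/2·0 + 1/2·1/2 = 1/4.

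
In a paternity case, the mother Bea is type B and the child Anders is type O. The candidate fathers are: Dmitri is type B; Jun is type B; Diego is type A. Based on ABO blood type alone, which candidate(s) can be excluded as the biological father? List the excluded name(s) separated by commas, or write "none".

A candidate is excluded only if no genotype consistent with his phenotype could produce a type O child with a type B mother.
Every candidate has at least one consistent genotype combination, so none can be excluded.

none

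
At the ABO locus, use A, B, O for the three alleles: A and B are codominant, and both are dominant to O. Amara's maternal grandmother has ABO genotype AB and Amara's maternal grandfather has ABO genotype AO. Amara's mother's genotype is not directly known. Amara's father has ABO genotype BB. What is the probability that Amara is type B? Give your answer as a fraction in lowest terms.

1/2

Amara's mother's ABO genotype from AB × AO: 1/4 AA, 1/4 AB, 1/4 AO, 1/4 BO.
Crossing each possibility with the father BB and summing P(type B): 1/4·0 + 1/4·1/2 + 1/4·1/2 + 1/4·1 = 1/2.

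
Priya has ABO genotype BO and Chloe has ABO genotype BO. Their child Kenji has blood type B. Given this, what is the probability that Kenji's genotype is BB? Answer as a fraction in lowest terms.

Cross BO × BO → 1/4 BB, 1/2 BO, 1/4 OO.
Type-B genotypes among offspring: BB (1/4), BO (1/2); total 3/4.
P(BB | type B) = (1/4) / (3/4) = 1/3.

1/3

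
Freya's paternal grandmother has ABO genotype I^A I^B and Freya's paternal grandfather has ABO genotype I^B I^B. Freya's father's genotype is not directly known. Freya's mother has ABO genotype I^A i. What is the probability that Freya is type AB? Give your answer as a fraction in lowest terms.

3/8

Freya's father's ABO genotype from I^A I^B × I^B I^B: 1/2 I^A I^B, 1/2 I^B I^B.
Crossing each possibility with the mother I^A i and summing P(type AB): 1/2·1/4 + 1/2·1/2 = 3/8.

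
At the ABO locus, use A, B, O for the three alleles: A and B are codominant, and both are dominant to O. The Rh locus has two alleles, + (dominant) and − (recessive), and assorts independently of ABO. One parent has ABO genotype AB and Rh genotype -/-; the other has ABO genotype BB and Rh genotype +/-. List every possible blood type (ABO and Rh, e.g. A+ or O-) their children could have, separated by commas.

Gametes from AB × BB give offspring ABO genotypes AB, BB, i.e. phenotypes B, AB.
Rh cross -/- × +/- → phenotypes Rh+, Rh-.
Combining independently: B+, B-, AB+, AB-.

B+, B-, AB+, AB-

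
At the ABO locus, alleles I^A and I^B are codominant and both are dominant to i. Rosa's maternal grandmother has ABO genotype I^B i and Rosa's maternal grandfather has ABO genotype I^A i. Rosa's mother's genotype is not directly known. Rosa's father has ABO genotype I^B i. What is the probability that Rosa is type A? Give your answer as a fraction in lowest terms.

1/8

Rosa's mother's ABO genotype from I^B i × I^A i: 1/4 I^A I^B, 1/4 I^A i, 1/4 I^B i, 1/4 i i.
Crossing each possibility with the father I^B i and summing P(type A): 1/4·1/4 + 1/4·1/4 + 1/4·0 + 1/4·0 = 1/8.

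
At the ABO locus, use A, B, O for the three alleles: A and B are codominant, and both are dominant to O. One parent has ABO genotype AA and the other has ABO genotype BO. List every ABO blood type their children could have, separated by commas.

A, AB

Gametes from AA × BO give offspring ABO genotypes AB, AO, i.e. phenotypes A, AB.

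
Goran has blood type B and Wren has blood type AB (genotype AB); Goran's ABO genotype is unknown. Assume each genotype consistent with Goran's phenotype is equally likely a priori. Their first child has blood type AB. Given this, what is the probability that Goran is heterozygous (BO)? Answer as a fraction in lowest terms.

1/3

Possible genotypes: Goran ∈ {BB, BO}; Wren ∈ {AB}.
Weight each parental genotype pair by prior × P(type-AB child):
  BB × AB: posterior weight 2/3.
  BO × AB: posterior weight 1/3.
Sum the posterior weight over pairs where Goran is BO: 1/3.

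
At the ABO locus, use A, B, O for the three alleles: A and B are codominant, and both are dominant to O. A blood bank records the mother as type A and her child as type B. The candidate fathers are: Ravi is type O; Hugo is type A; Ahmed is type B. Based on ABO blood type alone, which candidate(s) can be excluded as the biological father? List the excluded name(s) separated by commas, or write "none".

Ravi, Hugo

A candidate is excluded only if no genotype consistent with his phenotype could produce a type B child with a type A mother.
Ravi (type O): no genotype consistent with that phenotype can produce a type-B child with a type-A mother.
Hugo (type A): no genotype consistent with that phenotype can produce a type-B child with a type-A mother.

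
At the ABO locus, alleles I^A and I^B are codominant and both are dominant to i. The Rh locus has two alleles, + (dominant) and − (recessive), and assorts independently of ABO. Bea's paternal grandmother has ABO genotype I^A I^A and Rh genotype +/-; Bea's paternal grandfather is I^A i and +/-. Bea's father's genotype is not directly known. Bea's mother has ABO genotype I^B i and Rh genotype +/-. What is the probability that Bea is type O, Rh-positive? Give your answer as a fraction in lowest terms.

3/32

Bea's father's ABO genotype from I^A I^A × I^A i: 1/2 I^A I^A, 1/2 I^A i.
Crossing each possibility with the mother I^B i and summing P(type O): 1/2·0 + 1/2·1/4 = 1/8.
Similarly for Rh via the father's Rh distribution: P(Rh+) = 3/4.
Independent loci: 1/8 × 3/4 = 3/32.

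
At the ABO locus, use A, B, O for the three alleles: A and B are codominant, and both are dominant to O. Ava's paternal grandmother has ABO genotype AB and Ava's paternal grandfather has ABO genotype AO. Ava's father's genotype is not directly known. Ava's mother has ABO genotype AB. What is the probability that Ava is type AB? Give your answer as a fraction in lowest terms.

3/8

Ava's father's ABO genotype from AB × AO: 1/4 AA, 1/4 AB, 1/4 AO, 1/4 BO.
Crossing each possibility with the mother AB and summing P(type AB): 1/4·1/2 + 1/4·1/2 + 1/4·1/4 + 1/4·1/4 = 3/8.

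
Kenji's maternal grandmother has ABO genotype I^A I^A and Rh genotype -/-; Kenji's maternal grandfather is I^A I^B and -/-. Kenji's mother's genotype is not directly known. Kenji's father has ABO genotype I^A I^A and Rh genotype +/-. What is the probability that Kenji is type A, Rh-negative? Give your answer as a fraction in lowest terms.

Kenji's mother's ABO genotype from I^A I^A × I^A I^B: 1/2 I^A I^A, 1/2 I^A I^B.
Crossing each possibility with the father I^A I^A and summing P(type A): 1/2·1 + 1/2·1/2 = 3/4.
Similarly for Rh via the mother's Rh distribution: P(Rh-) = 1/2.
Independent loci: 3/4 × 1/2 = 3/8.

3/8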